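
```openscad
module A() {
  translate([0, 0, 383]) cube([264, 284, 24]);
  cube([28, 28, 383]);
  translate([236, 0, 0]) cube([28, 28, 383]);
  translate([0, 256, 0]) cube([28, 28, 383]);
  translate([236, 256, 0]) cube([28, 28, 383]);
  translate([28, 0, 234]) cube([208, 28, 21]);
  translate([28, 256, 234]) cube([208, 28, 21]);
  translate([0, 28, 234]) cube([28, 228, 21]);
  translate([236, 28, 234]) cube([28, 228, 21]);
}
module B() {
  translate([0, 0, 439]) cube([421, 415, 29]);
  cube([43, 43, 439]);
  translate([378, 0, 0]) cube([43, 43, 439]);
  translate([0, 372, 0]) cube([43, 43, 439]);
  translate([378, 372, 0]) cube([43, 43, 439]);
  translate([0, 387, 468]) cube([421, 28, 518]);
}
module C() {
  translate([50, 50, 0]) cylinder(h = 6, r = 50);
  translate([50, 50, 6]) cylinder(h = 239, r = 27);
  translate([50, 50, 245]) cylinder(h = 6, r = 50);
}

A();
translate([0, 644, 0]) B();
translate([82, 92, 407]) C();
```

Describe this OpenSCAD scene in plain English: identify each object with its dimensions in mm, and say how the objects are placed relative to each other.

A is a four-legged stool. The seat is 264×284 mm, 24 mm thick, top at z = 407 mm. It stands on four square legs, each 28×28 mm in cross-section, from z = 0 to the seat underside, each flush with a corner of the seat. Four stretchers, 28 mm wide and 21 mm tall, connect adjacent legs with their undersides at z = 234 mm, each running between the inner faces of the legs it joins and aligned with the legs' outer faces on the other axis.

B is a chair. The seat is a 421×415×29 mm slab with its top at z = 468 mm, on four 43×43 mm corner legs (flush with the seat edges, standing on z = 0). A flat backrest 28 mm thick, 518 mm tall, spans the full seat width and rises from the seat top along its +y edge, rear face flush with the rear of the seat.

C is a spool: two coaxial disc flanges of radius 50 mm and thickness 6 mm, joined by a core cylinder of radius 27 mm and height 239 mm. The lower flange rests on z = 0 and the three cylinders share a vertical axis.

The chair is on the floor beside the stool on its +y side. The spool is on top of the stool, centred.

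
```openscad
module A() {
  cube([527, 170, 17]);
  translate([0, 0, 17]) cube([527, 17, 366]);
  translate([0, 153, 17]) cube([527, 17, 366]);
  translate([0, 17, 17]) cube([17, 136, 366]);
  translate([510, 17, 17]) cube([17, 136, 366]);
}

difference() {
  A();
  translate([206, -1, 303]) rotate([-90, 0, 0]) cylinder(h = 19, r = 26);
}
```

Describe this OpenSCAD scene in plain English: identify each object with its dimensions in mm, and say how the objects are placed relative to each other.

A is an open-topped rectangular box: outside dimensions 527×170×383 mm, with a uniform wall and base thickness of 17 mm. The base is a full 527×170 slab on the floor; four walls sit on top of the base. The front and back walls (the −y and +y sides) span the full width; the two side walls fit between them.

The open box has a circular hole of radius 26 mm through its front wall, centred at (x = 206, z = 303).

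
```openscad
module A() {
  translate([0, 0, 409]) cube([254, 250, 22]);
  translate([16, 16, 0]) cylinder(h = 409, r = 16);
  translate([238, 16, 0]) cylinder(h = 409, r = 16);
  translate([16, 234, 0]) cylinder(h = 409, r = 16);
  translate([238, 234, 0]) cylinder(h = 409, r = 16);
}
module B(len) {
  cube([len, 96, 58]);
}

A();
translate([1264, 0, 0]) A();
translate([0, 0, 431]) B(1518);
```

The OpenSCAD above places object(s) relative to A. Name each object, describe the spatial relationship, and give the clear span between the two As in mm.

A is a stool. B is a beam. A beam spans the tops of two stools. The clear span between the two stools is 1010 mm.

Second stool starts at x = 1264; first ends at x = 254; clear span = 1264 − 254 = 1010 mm.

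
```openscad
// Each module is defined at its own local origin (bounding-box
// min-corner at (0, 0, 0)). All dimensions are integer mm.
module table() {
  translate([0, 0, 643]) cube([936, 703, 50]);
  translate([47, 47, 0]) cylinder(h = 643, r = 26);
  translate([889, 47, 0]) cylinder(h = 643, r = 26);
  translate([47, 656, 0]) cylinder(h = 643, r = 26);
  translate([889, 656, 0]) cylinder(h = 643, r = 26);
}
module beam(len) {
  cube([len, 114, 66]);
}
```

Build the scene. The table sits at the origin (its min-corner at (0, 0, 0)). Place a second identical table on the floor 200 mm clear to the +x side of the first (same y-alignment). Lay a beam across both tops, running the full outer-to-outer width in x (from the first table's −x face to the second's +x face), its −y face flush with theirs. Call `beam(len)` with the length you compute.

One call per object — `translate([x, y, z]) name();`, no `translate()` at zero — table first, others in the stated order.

table();
translate([1136, 0, 0]) table();
translate([0, 0, 693]) beam(2072);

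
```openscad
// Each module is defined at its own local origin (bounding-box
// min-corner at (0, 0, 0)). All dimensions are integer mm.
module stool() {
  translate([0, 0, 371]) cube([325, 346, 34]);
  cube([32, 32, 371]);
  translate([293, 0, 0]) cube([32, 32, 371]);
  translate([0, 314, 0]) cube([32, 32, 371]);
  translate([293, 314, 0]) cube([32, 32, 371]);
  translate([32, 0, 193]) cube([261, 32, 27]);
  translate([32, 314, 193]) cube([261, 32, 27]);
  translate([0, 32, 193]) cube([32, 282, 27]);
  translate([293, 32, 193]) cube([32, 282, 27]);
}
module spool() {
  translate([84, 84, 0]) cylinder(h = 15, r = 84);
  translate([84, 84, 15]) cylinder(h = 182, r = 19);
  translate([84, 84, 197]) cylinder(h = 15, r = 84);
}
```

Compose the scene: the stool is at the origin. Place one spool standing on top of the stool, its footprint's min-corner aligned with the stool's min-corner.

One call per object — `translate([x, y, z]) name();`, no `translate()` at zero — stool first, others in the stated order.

stool();
translate([0, 0, 405]) spool();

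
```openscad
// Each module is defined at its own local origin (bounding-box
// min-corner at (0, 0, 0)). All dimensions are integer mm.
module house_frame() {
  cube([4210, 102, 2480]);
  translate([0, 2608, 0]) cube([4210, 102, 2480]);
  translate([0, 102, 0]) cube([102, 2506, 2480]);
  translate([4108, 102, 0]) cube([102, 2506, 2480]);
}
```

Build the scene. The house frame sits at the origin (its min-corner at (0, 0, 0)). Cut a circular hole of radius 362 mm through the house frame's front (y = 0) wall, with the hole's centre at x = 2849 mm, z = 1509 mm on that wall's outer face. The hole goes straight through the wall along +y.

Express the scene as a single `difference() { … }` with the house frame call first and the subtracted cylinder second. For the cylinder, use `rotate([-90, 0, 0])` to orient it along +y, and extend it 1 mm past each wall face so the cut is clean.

difference() {
  house_frame();
  translate([2849, -1, 1509]) rotate([-90, 0, 0]) cylinder(h = 104, r = 362);
}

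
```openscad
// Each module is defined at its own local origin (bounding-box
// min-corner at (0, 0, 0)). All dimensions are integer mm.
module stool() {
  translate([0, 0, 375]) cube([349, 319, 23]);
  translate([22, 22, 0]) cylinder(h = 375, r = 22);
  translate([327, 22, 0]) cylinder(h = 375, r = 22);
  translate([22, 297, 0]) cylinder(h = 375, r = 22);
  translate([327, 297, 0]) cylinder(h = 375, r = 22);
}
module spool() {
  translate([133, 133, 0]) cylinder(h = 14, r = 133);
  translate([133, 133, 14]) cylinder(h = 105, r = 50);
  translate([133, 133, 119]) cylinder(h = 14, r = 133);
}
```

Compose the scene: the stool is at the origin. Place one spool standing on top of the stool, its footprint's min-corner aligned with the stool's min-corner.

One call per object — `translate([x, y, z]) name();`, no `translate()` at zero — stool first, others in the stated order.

stool();
translate([0, 0, 398]) spool();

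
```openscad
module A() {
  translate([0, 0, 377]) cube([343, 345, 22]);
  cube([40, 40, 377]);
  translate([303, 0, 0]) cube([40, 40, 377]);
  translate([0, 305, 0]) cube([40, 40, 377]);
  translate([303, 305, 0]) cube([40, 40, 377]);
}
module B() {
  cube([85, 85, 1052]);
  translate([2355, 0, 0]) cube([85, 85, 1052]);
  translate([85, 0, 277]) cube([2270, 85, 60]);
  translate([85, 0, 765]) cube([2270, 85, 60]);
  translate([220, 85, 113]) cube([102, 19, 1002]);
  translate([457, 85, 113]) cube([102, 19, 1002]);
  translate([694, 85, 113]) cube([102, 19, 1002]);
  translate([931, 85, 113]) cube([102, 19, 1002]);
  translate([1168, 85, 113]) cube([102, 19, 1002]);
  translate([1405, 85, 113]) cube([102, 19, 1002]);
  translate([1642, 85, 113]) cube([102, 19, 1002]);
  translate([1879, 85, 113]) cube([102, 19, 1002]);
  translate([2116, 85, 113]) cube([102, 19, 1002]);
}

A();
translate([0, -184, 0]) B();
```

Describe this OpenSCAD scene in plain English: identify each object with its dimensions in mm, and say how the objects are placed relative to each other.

A is a four-legged stool. The seat is a 343×345×22 mm slab whose top surface is at z = 399 mm; four square legs, each 40×40 mm in cross-section, run from the floor (z = 0) to the underside of the seat, each flush with a corner of the seat.

B is a fence section. Two 85×85 mm posts, 1052 mm tall, stand on the floor with a clear span of 2270 mm between their inner faces. Two horizontal rails of 85×60 mm section span the gap between the posts with their undersides at z = 277 mm and z = 765 mm, flush with the posts' −y face. 9 pickets, each 102 mm wide, 19 mm thick and 1002 mm tall, are fixed to the +y face of the rails with their bottoms at z = 113 mm, evenly spaced across the span with equal gaps (rounded down to the nearest mm) at the −x end and between each pair — any rounding remainder accumulates at the +x end.

The fence section is on the floor beside the stool on its −y side.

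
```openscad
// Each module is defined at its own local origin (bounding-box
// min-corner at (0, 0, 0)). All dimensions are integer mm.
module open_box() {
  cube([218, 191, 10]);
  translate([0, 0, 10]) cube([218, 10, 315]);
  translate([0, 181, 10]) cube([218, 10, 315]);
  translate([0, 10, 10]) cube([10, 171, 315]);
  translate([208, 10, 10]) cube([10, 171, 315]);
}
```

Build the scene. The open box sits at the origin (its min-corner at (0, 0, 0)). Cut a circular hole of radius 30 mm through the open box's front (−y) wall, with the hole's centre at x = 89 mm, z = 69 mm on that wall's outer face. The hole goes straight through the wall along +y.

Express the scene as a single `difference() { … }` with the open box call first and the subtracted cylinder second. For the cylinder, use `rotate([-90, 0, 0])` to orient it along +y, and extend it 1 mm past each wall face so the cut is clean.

difference() {
  open_box();
  translate([89, -1, 69]) rotate([-90, 0, 0]) cylinder(h = 12, r = 30);
}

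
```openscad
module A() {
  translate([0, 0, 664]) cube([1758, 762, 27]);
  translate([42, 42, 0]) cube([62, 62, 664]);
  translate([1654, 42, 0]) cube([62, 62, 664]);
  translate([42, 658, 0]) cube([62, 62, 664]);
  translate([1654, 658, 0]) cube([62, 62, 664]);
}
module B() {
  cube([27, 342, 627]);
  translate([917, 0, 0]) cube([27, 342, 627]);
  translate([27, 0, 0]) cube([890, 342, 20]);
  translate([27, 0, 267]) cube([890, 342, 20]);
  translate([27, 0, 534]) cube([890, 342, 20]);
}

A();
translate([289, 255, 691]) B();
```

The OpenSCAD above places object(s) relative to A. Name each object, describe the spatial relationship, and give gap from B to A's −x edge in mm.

A is a table. B is a bookshelf. The bookshelf is on top of the table. The gap from the bookshelf to the table's −x edge is 289 mm.

The bookshelf's min-x is at 289; the table's min-x is 0; gap = 289 mm.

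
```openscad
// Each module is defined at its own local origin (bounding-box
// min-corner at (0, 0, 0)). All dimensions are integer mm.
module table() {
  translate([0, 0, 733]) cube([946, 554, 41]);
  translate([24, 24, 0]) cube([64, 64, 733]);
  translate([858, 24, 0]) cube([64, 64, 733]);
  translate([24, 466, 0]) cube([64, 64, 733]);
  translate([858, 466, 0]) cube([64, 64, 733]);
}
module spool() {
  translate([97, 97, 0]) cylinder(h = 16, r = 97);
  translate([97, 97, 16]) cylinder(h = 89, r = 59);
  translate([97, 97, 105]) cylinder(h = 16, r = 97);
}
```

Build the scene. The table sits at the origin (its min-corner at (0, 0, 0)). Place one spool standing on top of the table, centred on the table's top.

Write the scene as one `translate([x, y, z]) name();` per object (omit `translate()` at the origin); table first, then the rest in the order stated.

table();
translate([376, 180, 774]) spool();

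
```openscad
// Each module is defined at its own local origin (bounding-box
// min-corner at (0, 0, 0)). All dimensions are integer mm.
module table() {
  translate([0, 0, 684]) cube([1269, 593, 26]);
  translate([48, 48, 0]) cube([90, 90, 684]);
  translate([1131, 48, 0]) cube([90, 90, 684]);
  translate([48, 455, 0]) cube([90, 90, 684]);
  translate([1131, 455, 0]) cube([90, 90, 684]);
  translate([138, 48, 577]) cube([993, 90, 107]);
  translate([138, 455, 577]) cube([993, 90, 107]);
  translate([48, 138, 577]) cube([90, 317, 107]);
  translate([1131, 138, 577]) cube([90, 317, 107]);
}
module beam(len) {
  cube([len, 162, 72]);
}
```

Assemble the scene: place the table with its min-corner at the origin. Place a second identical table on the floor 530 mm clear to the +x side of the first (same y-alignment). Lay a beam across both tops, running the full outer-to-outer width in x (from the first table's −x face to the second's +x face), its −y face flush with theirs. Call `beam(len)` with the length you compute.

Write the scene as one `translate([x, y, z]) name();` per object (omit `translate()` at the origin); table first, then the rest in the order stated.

table();
translate([1799, 0, 0]) table();
translate([0, 0, 710]) beam(3068);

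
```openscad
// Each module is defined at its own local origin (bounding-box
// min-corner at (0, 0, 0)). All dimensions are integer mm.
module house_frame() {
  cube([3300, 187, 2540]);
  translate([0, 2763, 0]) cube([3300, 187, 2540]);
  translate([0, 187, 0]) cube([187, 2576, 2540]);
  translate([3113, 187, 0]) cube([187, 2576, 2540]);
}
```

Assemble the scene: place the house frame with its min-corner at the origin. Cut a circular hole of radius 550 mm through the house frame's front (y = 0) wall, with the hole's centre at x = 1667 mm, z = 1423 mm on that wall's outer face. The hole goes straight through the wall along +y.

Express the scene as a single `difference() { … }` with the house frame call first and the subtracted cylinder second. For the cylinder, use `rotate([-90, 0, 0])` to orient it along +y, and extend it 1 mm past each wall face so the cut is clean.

difference() {
  house_frame();
  translate([1667, -1, 1423]) rotate([-90, 0, 0]) cylinder(h = 189, r = 550);
}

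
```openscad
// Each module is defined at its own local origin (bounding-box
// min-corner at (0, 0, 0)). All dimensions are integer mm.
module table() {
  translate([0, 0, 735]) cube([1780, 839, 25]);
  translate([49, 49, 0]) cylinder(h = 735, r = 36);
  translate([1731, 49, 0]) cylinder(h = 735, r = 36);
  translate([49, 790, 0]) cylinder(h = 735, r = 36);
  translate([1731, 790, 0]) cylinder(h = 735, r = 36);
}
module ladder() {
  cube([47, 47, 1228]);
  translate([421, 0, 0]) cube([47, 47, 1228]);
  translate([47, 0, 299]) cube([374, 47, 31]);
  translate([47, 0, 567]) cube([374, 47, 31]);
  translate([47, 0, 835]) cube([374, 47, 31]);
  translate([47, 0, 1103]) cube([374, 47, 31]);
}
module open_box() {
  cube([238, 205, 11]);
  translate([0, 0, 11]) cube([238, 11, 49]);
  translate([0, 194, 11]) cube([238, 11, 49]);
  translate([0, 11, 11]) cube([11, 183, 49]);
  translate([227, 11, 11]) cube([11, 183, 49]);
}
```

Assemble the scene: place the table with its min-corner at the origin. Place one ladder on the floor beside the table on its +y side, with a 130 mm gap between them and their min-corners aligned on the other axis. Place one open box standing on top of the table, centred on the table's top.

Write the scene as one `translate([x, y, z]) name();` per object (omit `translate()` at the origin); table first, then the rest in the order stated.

table();
translate([0, 969, 0]) ladder();
translate([771, 317, 760]) open_box();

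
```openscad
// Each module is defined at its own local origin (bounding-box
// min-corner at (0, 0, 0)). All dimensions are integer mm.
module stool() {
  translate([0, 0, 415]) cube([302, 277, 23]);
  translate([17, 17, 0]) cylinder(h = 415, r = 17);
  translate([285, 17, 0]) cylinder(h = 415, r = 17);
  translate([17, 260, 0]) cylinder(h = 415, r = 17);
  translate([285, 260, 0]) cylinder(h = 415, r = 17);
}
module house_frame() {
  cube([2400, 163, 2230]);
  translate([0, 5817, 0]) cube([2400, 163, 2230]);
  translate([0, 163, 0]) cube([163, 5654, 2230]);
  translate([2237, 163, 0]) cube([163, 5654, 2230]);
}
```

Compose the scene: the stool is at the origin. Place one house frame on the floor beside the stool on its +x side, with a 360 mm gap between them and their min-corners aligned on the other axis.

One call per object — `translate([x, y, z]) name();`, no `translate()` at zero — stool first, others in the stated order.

stool();
translate([662, 0, 0]) house_frame();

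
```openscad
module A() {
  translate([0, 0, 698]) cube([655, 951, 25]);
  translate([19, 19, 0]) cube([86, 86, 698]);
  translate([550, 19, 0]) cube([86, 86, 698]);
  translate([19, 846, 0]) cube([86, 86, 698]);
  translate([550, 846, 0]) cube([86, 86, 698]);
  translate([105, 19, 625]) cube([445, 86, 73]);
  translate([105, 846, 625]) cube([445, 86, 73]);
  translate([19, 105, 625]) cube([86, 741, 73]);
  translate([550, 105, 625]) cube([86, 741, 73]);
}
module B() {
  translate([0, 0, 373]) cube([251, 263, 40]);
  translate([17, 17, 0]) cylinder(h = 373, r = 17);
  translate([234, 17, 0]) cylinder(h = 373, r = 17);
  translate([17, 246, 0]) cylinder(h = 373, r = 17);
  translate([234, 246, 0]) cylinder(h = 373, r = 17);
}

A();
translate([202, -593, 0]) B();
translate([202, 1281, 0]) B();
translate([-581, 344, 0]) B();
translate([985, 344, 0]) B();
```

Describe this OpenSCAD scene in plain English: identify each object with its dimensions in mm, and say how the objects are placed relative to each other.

A is a rectangular dining table. The top is 655×951×25 mm with its upper surface at z = 723 mm. It stands on four 86×86 mm square legs, each inset 19 mm from the nearest pair of top edges, running from the floor to the underside of the top. Four apron rails, 86 mm thick and 73 mm tall, run between adjacent legs with their top edges flush with the underside of the top and their outer faces flush with the legs' outer faces.

B is a simple wooden stool: a rectangular seat 251 mm (x) by 263 mm (y), 40 mm thick, top face at z = 413 mm, on four round legs, each 34 mm in diameter. The legs rest on z = 0, each leg's axis is inset half a diameter from the nearest pair of seat edges (so the leg's bounding box is flush with the corner).

Four stools sit around the table at the −y, +y, −x, +x sides.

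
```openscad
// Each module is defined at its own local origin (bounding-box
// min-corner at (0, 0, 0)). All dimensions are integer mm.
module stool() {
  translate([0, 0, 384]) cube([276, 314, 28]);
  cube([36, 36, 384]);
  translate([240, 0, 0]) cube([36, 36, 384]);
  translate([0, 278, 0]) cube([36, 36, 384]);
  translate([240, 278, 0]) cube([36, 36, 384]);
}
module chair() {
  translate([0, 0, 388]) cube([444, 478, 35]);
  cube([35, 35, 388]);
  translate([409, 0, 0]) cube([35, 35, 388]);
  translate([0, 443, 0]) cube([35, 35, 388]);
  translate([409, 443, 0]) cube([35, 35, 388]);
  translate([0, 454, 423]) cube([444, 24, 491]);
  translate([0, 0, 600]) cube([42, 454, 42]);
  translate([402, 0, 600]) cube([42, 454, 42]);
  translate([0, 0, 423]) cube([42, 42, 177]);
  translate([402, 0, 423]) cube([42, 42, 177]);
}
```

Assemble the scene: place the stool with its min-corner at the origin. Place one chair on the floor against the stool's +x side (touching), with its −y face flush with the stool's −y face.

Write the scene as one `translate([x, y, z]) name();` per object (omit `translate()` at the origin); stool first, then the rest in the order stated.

stool();
translate([276, 0, 0]) chair();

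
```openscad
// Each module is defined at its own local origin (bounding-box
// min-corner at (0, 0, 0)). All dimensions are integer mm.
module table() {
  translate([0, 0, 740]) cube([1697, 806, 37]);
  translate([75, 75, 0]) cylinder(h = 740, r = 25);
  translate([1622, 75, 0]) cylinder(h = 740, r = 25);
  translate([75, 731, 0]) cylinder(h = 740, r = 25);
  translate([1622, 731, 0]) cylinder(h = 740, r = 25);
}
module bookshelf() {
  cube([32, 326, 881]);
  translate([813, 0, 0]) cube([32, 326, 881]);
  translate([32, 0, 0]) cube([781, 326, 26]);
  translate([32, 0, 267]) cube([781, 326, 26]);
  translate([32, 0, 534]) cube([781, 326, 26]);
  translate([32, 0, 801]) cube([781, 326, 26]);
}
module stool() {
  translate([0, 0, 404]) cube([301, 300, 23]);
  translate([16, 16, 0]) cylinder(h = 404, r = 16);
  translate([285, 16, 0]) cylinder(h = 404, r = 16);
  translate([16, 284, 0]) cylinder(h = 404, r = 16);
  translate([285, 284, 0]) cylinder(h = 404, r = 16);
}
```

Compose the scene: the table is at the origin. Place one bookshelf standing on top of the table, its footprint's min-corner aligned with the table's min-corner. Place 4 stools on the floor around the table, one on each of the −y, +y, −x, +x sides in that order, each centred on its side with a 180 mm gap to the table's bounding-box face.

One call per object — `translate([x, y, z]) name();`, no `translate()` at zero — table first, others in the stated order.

table();
translate([0, 0, 777]) bookshelf();
translate([698, -480, 0]) stool();
translate([698, 986, 0]) stool();
translate([-481, 253, 0]) stool();
translate([1877, 253, 0]) stool();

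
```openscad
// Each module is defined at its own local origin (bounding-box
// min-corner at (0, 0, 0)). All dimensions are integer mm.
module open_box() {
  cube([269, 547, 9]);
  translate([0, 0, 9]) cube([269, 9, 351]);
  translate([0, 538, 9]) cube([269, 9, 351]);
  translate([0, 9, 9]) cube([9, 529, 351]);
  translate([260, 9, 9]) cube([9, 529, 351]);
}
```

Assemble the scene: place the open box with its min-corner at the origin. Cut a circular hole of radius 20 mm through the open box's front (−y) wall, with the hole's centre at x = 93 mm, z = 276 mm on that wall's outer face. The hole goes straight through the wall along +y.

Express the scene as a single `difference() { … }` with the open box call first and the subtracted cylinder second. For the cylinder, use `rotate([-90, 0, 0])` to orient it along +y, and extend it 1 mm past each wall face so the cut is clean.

difference() {
  open_box();
  translate([93, -1, 276]) rotate([-90, 0, 0]) cylinder(h = 11, r = 20);
}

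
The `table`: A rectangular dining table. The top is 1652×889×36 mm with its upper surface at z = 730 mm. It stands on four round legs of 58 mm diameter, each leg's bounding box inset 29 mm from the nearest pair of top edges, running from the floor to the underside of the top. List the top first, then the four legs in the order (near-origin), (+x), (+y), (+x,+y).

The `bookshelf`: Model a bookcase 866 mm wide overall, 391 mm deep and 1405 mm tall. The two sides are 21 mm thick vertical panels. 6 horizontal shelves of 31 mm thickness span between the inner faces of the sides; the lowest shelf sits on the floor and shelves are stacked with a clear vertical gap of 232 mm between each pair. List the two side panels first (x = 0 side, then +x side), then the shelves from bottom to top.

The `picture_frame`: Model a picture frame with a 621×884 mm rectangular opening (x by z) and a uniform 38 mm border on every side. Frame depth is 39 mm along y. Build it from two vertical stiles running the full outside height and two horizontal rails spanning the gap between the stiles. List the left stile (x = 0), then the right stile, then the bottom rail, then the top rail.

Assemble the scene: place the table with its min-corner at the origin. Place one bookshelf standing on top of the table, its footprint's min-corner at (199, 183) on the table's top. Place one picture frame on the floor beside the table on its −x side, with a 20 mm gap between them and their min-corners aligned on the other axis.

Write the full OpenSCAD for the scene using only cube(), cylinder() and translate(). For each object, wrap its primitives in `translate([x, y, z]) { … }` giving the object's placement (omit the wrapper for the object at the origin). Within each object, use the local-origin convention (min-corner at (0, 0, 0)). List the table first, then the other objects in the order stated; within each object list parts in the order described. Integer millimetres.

translate([0, 0, 694]) cube([1652, 889, 36]);
translate([58, 58, 0]) cylinder(h = 694, r = 29);
translate([1594, 58, 0]) cylinder(h = 694, r = 29);
translate([58, 831, 0]) cylinder(h = 694, r = 29);
translate([1594, 831, 0]) cylinder(h = 694, r = 29);
translate([199, 183, 730]) {
  cube([21, 391, 1405]);
  translate([845, 0, 0]) cube([21, 391, 1405]);
  translate([21, 0, 0]) cube([824, 391, 31]);
  translate([21, 0, 263]) cube([824, 391, 31]);
  translate([21, 0, 526]) cube([824, 391, 31]);
  translate([21, 0, 789]) cube([824, 391, 31]);
  translate([21, 0, 1052]) cube([824, 391, 31]);
  translate([21, 0, 1315]) cube([824, 391, 31]);
}
translate([-717, 0, 0]) {
  cube([38, 39, 960]);
  translate([659, 0, 0]) cube([38, 39, 960]);
  translate([38, 0, 0]) cube([621, 39, 38]);
  translate([38, 0, 922]) cube([621, 39, 38]);
}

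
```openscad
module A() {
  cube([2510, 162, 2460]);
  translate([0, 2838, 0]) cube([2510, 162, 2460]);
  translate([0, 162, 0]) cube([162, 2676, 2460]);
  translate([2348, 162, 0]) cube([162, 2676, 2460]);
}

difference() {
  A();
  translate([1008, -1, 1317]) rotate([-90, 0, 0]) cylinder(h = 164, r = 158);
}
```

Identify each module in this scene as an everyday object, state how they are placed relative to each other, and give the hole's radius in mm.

The subtracted cylinder has r = 158 mm.

A is a house frame. The house frame has a circular hole through its front wall. The hole's radius is 158 mm.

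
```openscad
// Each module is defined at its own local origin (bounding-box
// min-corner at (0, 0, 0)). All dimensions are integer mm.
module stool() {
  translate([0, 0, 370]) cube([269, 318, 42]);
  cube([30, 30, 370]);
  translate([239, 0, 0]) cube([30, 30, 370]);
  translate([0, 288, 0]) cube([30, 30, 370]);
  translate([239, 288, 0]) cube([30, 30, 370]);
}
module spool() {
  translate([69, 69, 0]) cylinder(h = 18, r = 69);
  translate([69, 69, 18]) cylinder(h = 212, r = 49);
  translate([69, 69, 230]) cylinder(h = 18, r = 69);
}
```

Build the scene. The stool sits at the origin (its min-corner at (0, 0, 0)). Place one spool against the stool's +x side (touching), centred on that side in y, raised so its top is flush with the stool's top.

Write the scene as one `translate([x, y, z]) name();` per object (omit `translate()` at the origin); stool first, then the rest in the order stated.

stool();
translate([269, 90, 164]) spool();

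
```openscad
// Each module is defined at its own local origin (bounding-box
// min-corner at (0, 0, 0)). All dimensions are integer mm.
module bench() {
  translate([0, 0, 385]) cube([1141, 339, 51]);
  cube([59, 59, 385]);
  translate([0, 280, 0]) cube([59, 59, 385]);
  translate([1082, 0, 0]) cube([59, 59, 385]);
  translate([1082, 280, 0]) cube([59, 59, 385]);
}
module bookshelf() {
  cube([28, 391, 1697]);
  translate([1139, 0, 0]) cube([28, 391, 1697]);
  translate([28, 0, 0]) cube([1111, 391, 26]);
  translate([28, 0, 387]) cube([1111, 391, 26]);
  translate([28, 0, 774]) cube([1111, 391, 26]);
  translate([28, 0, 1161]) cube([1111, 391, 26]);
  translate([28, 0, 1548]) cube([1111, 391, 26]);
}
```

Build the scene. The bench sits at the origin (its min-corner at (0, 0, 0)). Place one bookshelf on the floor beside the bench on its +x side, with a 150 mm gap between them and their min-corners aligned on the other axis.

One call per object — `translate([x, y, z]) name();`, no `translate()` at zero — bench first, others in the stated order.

bench();
translate([1291, 0, 0]) bookshelf();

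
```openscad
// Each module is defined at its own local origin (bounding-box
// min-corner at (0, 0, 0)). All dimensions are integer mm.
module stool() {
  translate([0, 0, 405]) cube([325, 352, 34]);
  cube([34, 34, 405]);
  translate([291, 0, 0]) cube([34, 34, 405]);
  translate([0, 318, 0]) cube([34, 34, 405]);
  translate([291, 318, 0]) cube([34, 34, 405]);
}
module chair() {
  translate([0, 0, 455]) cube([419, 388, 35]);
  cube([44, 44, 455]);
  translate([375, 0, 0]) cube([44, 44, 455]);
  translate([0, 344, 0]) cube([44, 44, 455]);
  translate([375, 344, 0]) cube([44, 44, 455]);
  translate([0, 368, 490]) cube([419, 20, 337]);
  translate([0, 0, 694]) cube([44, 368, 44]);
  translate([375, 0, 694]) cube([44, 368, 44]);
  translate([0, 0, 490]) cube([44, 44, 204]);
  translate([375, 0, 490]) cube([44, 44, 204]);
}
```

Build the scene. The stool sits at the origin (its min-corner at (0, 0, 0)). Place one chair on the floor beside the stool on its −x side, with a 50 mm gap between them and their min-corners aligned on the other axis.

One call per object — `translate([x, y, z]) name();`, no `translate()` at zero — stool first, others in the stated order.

stool();
translate([-469, 0, 0]) chair();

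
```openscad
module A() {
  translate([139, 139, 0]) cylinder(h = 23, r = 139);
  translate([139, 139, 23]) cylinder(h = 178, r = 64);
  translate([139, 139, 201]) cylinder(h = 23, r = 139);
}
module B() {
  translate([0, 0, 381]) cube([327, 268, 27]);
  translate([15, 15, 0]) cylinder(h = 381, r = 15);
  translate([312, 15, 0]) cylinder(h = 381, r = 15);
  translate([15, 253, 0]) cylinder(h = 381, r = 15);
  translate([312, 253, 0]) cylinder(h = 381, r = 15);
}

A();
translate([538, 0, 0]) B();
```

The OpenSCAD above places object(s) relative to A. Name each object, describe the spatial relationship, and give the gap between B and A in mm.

The stool's nearest face is 260 mm from the spool's +x face.

A is a spool. B is a stool. The stool is on the floor beside the spool on its +x side. The gap between the stool and the spool is 260 mm.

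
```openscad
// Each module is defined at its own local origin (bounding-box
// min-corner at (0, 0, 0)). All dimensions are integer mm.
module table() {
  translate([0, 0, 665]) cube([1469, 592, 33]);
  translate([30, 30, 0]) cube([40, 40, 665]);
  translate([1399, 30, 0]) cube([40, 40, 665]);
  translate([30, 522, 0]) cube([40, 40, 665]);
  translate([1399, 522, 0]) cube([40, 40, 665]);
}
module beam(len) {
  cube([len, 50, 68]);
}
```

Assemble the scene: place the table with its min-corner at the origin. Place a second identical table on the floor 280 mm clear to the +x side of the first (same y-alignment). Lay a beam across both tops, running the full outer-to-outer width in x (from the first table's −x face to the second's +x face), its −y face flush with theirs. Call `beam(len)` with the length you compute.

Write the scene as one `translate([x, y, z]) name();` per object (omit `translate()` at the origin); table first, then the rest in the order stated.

table();
translate([1749, 0, 0]) table();
translate([0, 0, 698]) beam(3218);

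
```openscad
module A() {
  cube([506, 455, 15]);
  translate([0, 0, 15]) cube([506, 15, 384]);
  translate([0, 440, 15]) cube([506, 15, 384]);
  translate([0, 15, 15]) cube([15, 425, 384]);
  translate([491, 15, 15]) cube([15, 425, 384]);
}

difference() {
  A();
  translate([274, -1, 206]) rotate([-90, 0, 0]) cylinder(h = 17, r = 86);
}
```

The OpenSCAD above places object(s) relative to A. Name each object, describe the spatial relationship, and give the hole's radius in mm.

The subtracted cylinder has r = 86 mm.

A is an open box. The open box has a circular hole through its front wall. The hole's radius is 86 mm.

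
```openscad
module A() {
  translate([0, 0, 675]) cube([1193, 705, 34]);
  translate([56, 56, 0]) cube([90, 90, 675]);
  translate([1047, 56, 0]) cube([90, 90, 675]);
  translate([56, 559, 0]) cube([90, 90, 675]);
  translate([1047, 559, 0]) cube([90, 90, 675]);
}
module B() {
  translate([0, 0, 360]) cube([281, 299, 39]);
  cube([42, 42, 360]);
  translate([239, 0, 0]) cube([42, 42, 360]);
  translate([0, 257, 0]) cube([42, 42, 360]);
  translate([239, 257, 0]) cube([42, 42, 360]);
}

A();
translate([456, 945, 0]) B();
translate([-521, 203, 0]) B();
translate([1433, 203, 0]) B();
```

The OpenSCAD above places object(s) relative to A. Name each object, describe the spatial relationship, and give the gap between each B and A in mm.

Each stool's nearest face is 240 mm from the table's bounding box.

A is a table. B is a stool. Three stools sit around the table at the +y, −x, +x sides. The gap between each stool and the table is 240 mm.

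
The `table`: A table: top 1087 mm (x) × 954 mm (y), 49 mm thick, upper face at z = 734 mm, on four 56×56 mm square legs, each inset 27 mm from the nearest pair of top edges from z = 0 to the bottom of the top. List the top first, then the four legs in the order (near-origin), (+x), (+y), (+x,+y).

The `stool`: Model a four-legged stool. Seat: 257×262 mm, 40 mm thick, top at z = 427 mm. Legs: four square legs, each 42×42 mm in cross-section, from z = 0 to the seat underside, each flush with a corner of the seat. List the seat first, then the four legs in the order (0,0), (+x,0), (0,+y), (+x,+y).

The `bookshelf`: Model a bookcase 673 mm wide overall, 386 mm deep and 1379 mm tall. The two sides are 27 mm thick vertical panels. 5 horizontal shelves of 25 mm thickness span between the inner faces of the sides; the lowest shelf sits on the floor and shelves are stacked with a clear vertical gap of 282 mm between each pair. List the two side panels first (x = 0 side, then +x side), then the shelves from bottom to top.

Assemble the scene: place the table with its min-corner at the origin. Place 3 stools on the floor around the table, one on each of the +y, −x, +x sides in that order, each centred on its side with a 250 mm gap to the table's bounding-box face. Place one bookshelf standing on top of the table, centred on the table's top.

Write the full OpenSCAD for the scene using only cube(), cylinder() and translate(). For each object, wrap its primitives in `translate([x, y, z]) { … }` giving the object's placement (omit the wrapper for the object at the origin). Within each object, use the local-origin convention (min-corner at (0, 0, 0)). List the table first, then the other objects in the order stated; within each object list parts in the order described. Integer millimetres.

translate([0, 0, 685]) cube([1087, 954, 49]);
translate([27, 27, 0]) cube([56, 56, 685]);
translate([1004, 27, 0]) cube([56, 56, 685]);
translate([27, 871, 0]) cube([56, 56, 685]);
translate([1004, 871, 0]) cube([56, 56, 685]);
translate([415, 1204, 0]) {
  translate([0, 0, 387]) cube([257, 262, 40]);
  cube([42, 42, 387]);
  translate([215, 0, 0]) cube([42, 42, 387]);
  translate([0, 220, 0]) cube([42, 42, 387]);
  translate([215, 220, 0]) cube([42, 42, 387]);
}
translate([-507, 346, 0]) {
  translate([0, 0, 387]) cube([257, 262, 40]);
  cube([42, 42, 387]);
  translate([215, 0, 0]) cube([42, 42, 387]);
  translate([0, 220, 0]) cube([42, 42, 387]);
  translate([215, 220, 0]) cube([42, 42, 387]);
}
translate([1337, 346, 0]) {
  translate([0, 0, 387]) cube([257, 262, 40]);
  cube([42, 42, 387]);
  translate([215, 0, 0]) cube([42, 42, 387]);
  translate([0, 220, 0]) cube([42, 42, 387]);
  translate([215, 220, 0]) cube([42, 42, 387]);
}
translate([207, 284, 734]) {
  cube([27, 386, 1379]);
  translate([646, 0, 0]) cube([27, 386, 1379]);
  translate([27, 0, 0]) cube([619, 386, 25]);
  translate([27, 0, 307]) cube([619, 386, 25]);
  translate([27, 0, 614]) cube([619, 386, 25]);
  translate([27, 0, 921]) cube([619, 386, 25]);
  translate([27, 0, 1228]) cube([619, 386, 25]);
}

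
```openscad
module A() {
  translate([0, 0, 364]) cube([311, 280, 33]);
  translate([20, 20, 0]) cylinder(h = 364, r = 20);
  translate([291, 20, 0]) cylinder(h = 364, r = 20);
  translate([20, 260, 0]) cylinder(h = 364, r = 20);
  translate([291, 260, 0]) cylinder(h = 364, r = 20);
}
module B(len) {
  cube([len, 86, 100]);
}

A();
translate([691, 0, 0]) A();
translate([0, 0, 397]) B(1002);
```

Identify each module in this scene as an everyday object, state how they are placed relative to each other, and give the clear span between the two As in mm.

Second stool starts at x = 691; first ends at x = 311; clear span = 691 − 311 = 380 mm.

A is a stool. B is a beam. A beam spans the tops of two stools. The clear span between the two stools is 380 mm.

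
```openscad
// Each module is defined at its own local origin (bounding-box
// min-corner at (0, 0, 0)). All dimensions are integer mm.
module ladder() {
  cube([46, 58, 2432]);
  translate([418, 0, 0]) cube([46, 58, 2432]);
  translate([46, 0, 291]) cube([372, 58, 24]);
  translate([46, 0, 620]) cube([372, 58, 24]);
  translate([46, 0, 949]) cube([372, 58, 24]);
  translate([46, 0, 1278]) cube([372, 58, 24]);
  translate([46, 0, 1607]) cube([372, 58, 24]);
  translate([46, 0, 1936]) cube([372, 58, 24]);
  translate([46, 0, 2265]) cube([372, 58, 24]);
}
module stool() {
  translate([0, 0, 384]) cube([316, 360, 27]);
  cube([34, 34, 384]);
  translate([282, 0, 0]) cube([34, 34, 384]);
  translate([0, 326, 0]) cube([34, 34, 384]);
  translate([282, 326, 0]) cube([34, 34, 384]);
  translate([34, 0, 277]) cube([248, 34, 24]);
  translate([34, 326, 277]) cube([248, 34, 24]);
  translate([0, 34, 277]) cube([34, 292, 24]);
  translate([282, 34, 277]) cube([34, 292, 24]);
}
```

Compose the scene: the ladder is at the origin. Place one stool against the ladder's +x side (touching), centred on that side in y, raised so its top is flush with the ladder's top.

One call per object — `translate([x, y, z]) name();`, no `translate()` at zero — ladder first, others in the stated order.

ladder();
translate([464, -151, 2021]) stool();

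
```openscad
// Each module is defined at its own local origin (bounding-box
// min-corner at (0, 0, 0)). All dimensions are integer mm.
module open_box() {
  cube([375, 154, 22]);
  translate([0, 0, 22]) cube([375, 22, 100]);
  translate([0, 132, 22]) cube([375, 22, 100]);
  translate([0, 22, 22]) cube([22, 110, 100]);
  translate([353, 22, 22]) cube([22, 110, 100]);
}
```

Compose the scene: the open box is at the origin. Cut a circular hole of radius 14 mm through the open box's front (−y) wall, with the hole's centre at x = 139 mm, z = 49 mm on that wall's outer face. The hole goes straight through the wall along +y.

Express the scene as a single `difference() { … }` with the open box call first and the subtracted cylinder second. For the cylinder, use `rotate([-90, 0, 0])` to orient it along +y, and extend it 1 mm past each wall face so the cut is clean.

difference() {
  open_box();
  translate([139, -1, 49]) rotate([-90, 0, 0]) cylinder(h = 24, r = 14);
}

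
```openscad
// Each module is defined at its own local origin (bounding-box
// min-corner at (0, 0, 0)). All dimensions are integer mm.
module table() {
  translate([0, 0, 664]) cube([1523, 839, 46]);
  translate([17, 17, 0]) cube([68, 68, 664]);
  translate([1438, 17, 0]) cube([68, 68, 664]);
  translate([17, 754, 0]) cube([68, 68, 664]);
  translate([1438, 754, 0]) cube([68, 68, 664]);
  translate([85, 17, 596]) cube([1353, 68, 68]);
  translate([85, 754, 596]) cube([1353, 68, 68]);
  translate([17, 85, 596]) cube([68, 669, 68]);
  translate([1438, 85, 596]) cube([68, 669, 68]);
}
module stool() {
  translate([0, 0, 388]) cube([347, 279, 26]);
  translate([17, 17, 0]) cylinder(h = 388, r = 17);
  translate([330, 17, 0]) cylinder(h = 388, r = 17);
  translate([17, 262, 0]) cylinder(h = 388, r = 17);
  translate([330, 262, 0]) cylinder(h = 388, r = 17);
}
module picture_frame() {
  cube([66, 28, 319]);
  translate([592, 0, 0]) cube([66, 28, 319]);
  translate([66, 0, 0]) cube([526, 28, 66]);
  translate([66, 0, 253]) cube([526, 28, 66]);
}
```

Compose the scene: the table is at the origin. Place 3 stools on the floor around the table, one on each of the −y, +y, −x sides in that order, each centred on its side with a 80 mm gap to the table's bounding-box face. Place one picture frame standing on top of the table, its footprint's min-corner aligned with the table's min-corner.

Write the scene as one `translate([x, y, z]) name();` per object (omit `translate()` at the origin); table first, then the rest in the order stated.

table();
translate([588, -359, 0]) stool();
translate([588, 919, 0]) stool();
translate([-427, 280, 0]) stool();
translate([0, 0, 710]) picture_frame();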